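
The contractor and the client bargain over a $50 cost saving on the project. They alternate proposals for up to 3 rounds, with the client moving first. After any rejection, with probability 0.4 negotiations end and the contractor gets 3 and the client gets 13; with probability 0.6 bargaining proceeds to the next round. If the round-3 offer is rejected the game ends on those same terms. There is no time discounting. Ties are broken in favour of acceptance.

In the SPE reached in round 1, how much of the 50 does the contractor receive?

11.16

By backward induction:
Round 3 (the client proposes): the contractor gets 3 if talks fail, so the client offers 3 and keeps 47.
Round 2 (the contractor proposes): rejecting gives the client an expected 0.6 × 47 + 0.4 × 13 = 33.4; the contractor offers that and keeps 16.6.
Round 1 (the client proposes): rejecting gives the contractor an expected 0.6 × 16.6 + 0.4 × 3 = 11.16, so the client offers 11.16, keeping 38.84.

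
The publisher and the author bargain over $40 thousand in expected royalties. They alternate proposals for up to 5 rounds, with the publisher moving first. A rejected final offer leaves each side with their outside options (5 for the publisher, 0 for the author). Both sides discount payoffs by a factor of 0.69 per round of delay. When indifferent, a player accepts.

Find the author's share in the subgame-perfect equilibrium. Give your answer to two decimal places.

Round 5 (the publisher proposes): rejection yields 0 for the author; the publisher offers 0 and keeps 40.
Round 4 (the author proposes): the publisher can get 40 next round, worth 0.69 × 40 = 27.6 now, so the author offers 27.6, keeping 12.4.
Round 3 (the publisher proposes): the author can get 12.4 next round, worth 0.69 × 12.4 = 8.556 now, so the publisher offers 8.556, keeping 31.444.
Round 2 (the author proposes): the publisher can get 31.444 next round, worth 0.69 × 31.444 = 21.69636 now. The author offers 21.69636 and keeps 40 − 21.69636 = 18.30364.
Round 1 (the publisher proposes): the author can get 18.30364 next round, worth 0.69 × 18.30364 = 12.6295116 now, so the publisher offers 12.6295116, keeping 27.3704884.

12.63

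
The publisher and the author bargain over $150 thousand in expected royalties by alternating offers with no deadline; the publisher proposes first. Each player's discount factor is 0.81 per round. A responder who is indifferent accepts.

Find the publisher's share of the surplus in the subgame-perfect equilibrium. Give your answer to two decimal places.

Let x be the publisher's share when the publisher proposes and y be the author's share when the author proposes.
The author accepts iff offered ≥ 0.81·y, so x = 150 − 0.81y. Symmetrically y = 150 − 0.81x.
Substituting: x = 150 − 0.81(150 − 0.81x), giving x(1 − 0.81·0.81) = 150(1 − 0.81).
So x = 150 × 0.19 / 0.3439 ≈ 82.8729, and the author receives 150 − x ≈ 67.1271.

82.87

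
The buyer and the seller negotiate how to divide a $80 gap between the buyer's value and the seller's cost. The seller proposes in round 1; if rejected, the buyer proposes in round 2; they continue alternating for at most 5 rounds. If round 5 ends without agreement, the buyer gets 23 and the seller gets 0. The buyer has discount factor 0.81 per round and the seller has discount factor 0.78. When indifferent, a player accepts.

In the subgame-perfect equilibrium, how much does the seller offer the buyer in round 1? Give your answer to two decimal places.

32.44

Round 5 (the seller proposes): the buyer gets 23 if talks fail, so the seller offers 23 and keeps 57.
Round 4 (the buyer proposes): the seller can get 57 next round, worth 0.78 × 57 = 44.46 now, so the buyer offers 44.46, keeping 35.54.
Round 3 (the seller proposes): the buyer can get 35.54 next round, worth 0.81 × 35.54 = 28.7874 now, so the seller offers 28.7874, keeping 51.2126.
Round 2 (the buyer proposes): the seller can get 51.2126 next round, worth 0.78 × 51.2126 = 39.945828 now. The buyer offers 39.945828 and keeps 80 − 39.945828 = 40.054172.
Round 1 (the seller proposes): the buyer can get 40.054172 next round, worth 0.81 × 40.054172 = 32.44387932 now. The seller offers 32.44387932 and keeps 80 − 32.44387932 = 47.55612068.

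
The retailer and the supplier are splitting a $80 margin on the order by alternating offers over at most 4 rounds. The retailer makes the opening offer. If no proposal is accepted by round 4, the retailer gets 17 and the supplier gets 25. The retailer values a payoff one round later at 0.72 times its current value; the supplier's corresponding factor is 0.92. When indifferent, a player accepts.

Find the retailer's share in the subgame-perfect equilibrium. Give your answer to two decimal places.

21.00

Work backward from the last round.
Round 4 (the supplier proposes): the retailer gets 17 if talks fail, so the supplier offers 17 and keeps 63.
Round 3 (the retailer proposes): the supplier can get 63 next round, worth 0.92 × 63 = 57.96 now. The retailer offers 57.96 and keeps 80 − 57.96 = 22.04.
Round 2 (the supplier proposes): the retailer can get 22.04 next round, worth 0.72 × 22.04 = 15.8688 now; the supplier offers that and keeps 64.1312.
Round 1 (the retailer proposes): the supplier can get 64.1312 next round, worth 0.92 × 64.1312 = 59.000704 now; the retailer offers that and keeps 20.999296.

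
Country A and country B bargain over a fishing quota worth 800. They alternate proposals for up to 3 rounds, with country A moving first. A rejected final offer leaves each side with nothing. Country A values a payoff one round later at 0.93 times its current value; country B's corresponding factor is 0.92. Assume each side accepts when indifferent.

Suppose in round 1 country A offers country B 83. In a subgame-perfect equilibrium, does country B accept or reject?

Round 3 (country A proposes): country B will accept anything ≥ 0, so country A offers 0 and keeps 800.
Round 2 (country B proposes): country A can get 800 next round, worth 0.93 × 800 = 744 now; country B offers that and keeps 56.
So by rejecting in round 1, country B gets 56 next round, worth 0.92 × 56 = 51.52 now.
Offer 83 ≥ 51.52, so country B accepts.

Accept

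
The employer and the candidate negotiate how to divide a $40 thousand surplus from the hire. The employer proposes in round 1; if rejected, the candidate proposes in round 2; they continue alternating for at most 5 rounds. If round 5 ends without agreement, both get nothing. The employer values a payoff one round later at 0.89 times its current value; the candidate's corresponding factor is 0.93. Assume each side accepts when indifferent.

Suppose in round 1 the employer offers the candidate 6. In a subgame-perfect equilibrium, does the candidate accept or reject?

Reject

Round 5 (the employer proposes): the candidate will accept anything ≥ 0, so the employer offers 0 and keeps 40.
Round 4 (the candidate proposes): the employer can get 40 next round, worth 0.89 × 40 = 35.6 now. The candidate offers 35.6 and keeps 40 − 35.6 = 4.4.
Round 3 (the employer proposes): the candidate can get 4.4 next round, worth 0.93 × 4.4 = 4.092 now. The employer offers 4.092 and keeps 40 − 4.092 = 35.908.
Round 2 (the candidate proposes): the employer can get 35.908 next round, worth 0.89 × 35.908 = 31.95812 now. The candidate offers 31.95812 and keeps 40 − 31.95812 = 8.04188.
So by rejecting in round 1, the candidate gets 8.04188 next round, worth 0.93 × 8.04188 = 7.4789484 now.
Offer 6 < 7.4789484, so the candidate rejects.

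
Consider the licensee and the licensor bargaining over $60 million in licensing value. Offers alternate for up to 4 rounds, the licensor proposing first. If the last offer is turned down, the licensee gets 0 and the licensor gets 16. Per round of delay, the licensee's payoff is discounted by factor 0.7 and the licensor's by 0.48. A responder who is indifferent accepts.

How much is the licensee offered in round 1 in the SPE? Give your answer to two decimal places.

32.19

Work backward from the last round.
Round 4 (the licensee proposes): the licensor gets 16 if talks fail, so the licensee offers 16 and keeps 44.
Round 3 (the licensor proposes): the licensee can get 44 next round, worth 0.7 × 44 = 30.8 now; the licensor offers that and keeps 29.2.
Round 2 (the licensee proposes): the licensor can get 29.2 next round, worth 0.48 × 29.2 = 14.016 now, so the licensee offers 14.016, keeping 45.984.
Round 1 (the licensor proposes): the licensee can get 45.984 next round, worth 0.7 × 45.984 = 32.1888 now; the licensor offers that and keeps 27.8112.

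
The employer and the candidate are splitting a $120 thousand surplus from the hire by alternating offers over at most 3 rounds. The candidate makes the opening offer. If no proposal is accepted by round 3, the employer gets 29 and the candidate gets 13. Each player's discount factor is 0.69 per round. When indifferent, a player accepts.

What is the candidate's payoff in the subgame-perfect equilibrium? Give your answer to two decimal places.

Round 3 (the candidate proposes): the employer gets 29 if talks fail, so the candidate offers 29 and keeps 91.
Round 2 (the employer proposes): the candidate can get 91 next round, worth 0.69 × 91 = 62.79 now. The employer offers 62.79 and keeps 120 − 62.79 = 57.21.
Round 1 (the candidate proposes): the employer can get 57.21 next round, worth 0.69 × 57.21 = 39.4749 now, so the candidate offers 39.4749, keeping 80.5251.

80.53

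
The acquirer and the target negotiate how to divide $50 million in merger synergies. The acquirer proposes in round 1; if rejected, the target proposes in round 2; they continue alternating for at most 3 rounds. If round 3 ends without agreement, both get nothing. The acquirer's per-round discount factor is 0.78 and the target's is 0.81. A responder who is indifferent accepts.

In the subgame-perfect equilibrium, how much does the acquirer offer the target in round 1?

Round 3 (the acquirer proposes): the target will accept anything ≥ 0, so the acquirer offers 0 and keeps 50.
Round 2 (the target proposes): the acquirer can get 50 next round, worth 0.78 × 50 = 39 now, so the target offers 39, keeping 11.
Round 1 (the acquirer proposes): the target can get 11 next round, worth 0.81 × 11 = 8.91 now, so the acquirer offers 8.91, keeping 41.09.

8.91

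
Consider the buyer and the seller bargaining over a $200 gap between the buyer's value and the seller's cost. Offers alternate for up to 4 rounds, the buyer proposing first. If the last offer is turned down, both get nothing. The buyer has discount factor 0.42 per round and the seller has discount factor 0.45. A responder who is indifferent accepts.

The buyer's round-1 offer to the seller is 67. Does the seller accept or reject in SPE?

Work out the seller's continuation value if the offer is rejected.
Round 4 (the seller proposes): rejection yields 0 for the buyer; the seller offers 0 and keeps 200.
Round 3 (the buyer proposes): the seller can get 200 next round, worth 0.45 × 200 = 90 now, so the buyer offers 90, keeping 110.
Round 2 (the seller proposes): the buyer can get 110 next round, worth 0.42 × 110 = 46.2 now; the seller offers that and keeps 153.8.
So by rejecting in round 1, the seller gets 153.8 next round, worth 0.45 × 153.8 = 69.21 now.
Offer 67 < 69.21, so the seller rejects.

Reject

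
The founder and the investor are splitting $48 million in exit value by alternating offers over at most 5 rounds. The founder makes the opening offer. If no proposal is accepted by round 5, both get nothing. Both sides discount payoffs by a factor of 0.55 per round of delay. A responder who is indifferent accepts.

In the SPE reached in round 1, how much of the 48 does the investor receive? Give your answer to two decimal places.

15.47

Round 5 (the founder proposes): rejection yields 0 for the investor; the founder offers 0 and keeps 48.
Round 4 (the investor proposes): the founder can get 48 next round, worth 0.55 × 48 = 26.4 now; the investor offers that and keeps 21.6.
Round 3 (the founder proposes): the investor can get 21.6 next round, worth 0.55 × 21.6 = 11.88 now. The founder offers 11.88 and keeps 48 − 11.88 = 36.12.
Round 2 (the investor proposes): the founder can get 36.12 next round, worth 0.55 × 36.12 = 19.866 now. The investor offers 19.866 and keeps 48 − 19.866 = 28.134.
Round 1 (the founder proposes): the investor can get 28.134 next round, worth 0.55 × 28.134 = 15.4737 now, so the founder offers 15.4737, keeping 32.5263.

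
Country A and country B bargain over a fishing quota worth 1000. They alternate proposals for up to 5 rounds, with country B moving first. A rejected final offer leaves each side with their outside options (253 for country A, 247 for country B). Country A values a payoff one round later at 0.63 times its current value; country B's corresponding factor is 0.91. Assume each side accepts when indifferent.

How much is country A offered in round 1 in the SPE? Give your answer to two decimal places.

172.36

Round 5 (country B proposes): country A gets 253 if talks fail, so country B offers 253 and keeps 747.
Round 4 (country A proposes): country B can get 747 next round, worth 0.91 × 747 = 679.77 now. Country A offers 679.77 and keeps 1000 − 679.77 = 320.23.
Round 3 (country B proposes): country A can get 320.23 next round, worth 0.63 × 320.23 = 201.7449 now, so country B offers 201.7449, keeping 798.2551.
Round 2 (country A proposes): country B can get 798.2551 next round, worth 0.91 × 798.2551 = 726.412141 now; country A offers that and keeps 273.587859.
Round 1 (country B proposes): country A can get 273.587859 next round, worth 0.63 × 273.587859 = 172.36035117 now; country B offers that and keeps 827.63964883.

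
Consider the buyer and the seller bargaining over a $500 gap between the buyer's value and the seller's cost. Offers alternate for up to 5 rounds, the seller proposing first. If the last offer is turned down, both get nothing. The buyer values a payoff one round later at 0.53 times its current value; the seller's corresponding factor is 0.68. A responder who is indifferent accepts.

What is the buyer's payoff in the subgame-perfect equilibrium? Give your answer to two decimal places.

Round 5 (the seller proposes): the buyer will accept anything ≥ 0, so the seller offers 0 and keeps 500.
Round 4 (the buyer proposes): the seller can get 500 next round, worth 0.68 × 500 = 340 now, so the buyer offers 340, keeping 160.
Round 3 (the seller proposes): the buyer can get 160 next round, worth 0.53 × 160 = 84.8 now; the seller offers that and keeps 415.2.
Round 2 (the buyer proposes): the seller can get 415.2 next round, worth 0.68 × 415.2 = 282.336 now. The buyer offers 282.336 and keeps 500 − 282.336 = 217.664.
Round 1 (the seller proposes): the buyer can get 217.664 next round, worth 0.53 × 217.664 = 115.36192 now. The seller offers 115.36192 and keeps 500 − 115.36192 = 384.63808.

115.36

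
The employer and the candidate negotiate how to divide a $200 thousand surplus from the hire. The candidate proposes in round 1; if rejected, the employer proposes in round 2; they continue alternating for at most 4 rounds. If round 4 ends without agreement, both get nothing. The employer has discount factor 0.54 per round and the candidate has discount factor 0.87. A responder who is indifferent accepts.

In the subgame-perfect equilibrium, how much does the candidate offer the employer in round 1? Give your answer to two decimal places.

64.78

Round 4 (the employer proposes): rejection yields 0 for the candidate; the employer offers 0 and keeps 200.
Round 3 (the candidate proposes): the employer can get 200 next round, worth 0.54 × 200 = 108 now; the candidate offers that and keeps 92.
Round 2 (the employer proposes): the candidate can get 92 next round, worth 0.87 × 92 = 80.04 now; the employer offers that and keeps 119.96.
Round 1 (the candidate proposes): the employer can get 119.96 next round, worth 0.54 × 119.96 = 64.7784 now. The candidate offers 64.7784 and keeps 200 − 64.7784 = 135.2216.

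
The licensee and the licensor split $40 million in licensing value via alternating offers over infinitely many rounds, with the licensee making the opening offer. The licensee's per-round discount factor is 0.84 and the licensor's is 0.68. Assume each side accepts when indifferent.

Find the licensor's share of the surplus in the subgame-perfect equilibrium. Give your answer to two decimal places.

10.15

In a stationary SPE each proposer offers the other exactly their discounted continuation value.
If the licensee keeps x when proposing and the licensor keeps y when proposing, then x = 40 − 0.68y and y = 40 − 0.84x.
Solving: x = 40(1 − 0.68) / (1 − 0.84·0.68) = 12.8 / 0.4288 ≈ 29.8507.
The licensor gets 40 − 29.8507 ≈ 10.1493.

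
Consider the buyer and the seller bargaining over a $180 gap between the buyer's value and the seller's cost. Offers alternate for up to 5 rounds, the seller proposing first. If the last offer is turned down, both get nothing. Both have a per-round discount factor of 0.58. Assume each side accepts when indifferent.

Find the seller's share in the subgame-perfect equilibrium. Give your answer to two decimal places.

121.40

Round 5 (the seller proposes): rejection yields 0 for the buyer; the seller offers 0 and keeps 180.
Round 4 (the buyer proposes): the seller can get 180 next round, worth 0.58 × 180 = 104.4 now, so the buyer offers 104.4, keeping 75.6.
Round 3 (the seller proposes): the buyer can get 75.6 next round, worth 0.58 × 75.6 = 43.848 now, so the seller offers 43.848, keeping 136.152.
Round 2 (the buyer proposes): the seller can get 136.152 next round, worth 0.58 × 136.152 = 78.96816 now. The buyer offers 78.96816 and keeps 180 − 78.96816 = 101.03184.
Round 1 (the seller proposes): the buyer can get 101.03184 next round, worth 0.58 × 101.03184 = 58.5984672 now; the seller offers that and keeps 121.4015328.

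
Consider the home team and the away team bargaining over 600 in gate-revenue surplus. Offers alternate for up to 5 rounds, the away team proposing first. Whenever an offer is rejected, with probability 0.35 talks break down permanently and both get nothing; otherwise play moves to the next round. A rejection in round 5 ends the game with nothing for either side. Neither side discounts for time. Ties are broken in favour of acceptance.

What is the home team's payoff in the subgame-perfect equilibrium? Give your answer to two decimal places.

194.17

By backward induction:
Round 5 (the away team proposes): the home team will accept anything ≥ 0, so the away team offers 0 and keeps 600.
Round 4 (the home team proposes): rejecting gives the away team an expected 0.65 × 600 = 390. The home team offers 390 and keeps 600 − 390 = 210.
Round 3 (the away team proposes): rejecting gives the home team an expected 0.65 × 210 = 136.5; the away team offers that and keeps 463.5.
Round 2 (the home team proposes): rejecting gives the away team an expected 0.65 × 463.5 = 301.275. The home team offers 301.275 and keeps 600 − 301.275 = 298.725.
Round 1 (the away team proposes): rejecting gives the home team an expected 0.65 × 298.725 = 194.17125. The away team offers 194.17125 and keeps 600 − 194.17125 = 405.82875.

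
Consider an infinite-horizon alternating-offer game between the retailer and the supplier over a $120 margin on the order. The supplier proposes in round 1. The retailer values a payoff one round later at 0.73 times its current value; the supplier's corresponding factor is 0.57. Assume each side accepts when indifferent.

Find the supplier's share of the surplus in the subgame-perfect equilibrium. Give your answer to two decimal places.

55.49

Let x be the supplier's share when the supplier proposes and y be the retailer's share when the retailer proposes.
The retailer accepts iff offered ≥ 0.73·y, so x = 120 − 0.73y. Symmetrically y = 120 − 0.57x.
Substituting: x = 120 − 0.73(120 − 0.57x), giving x(1 − 0.57·0.73) = 120(1 − 0.73).
So x = 120 × 0.27 / 0.5839 ≈ 55.4890, and the retailer receives 120 − x ≈ 64.5110.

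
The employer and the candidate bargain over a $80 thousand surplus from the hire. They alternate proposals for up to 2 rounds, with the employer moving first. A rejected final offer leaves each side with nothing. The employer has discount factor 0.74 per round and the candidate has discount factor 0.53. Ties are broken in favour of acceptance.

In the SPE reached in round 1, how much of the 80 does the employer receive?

Round 2 (the candidate proposes): the employer will accept anything ≥ 0, so the candidate offers 0 and keeps 80.
Round 1 (the employer proposes): the candidate can get 80 next round, worth 0.53 × 80 = 42.4 now, so the employer offers 42.4, keeping 37.6.

37.6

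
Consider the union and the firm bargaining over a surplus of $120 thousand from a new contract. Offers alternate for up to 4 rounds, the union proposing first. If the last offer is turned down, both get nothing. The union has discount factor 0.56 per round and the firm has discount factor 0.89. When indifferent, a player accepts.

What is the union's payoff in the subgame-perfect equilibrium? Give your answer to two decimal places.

Round 4 (the firm proposes): rejection yields 0 for the union; the firm offers 0 and keeps 120.
Round 3 (the union proposes): the firm can get 120 next round, worth 0.89 × 120 = 106.8 now; the union offers that and keeps 13.2.
Round 2 (the firm proposes): the union can get 13.2 next round, worth 0.56 × 13.2 = 7.392 now. The firm offers 7.392 and keeps 120 − 7.392 = 112.608.
Round 1 (the union proposes): the firm can get 112.608 next round, worth 0.89 × 112.608 = 100.22112 now, so the union offers 100.22112, keeping 19.77888.

19.78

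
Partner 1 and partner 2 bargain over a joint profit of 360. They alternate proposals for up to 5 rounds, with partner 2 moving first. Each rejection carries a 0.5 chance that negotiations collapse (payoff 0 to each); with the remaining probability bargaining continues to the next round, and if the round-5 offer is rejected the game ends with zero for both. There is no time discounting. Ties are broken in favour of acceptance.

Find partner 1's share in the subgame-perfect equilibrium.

By backward induction:
Round 5 (partner 2 proposes): partner 1 will accept anything ≥ 0, so partner 2 offers 0 and keeps 360.
Round 4 (partner 1 proposes): rejecting gives partner 2 an expected 0.5 × 360 = 180; partner 1 offers that and keeps 180.
Round 3 (partner 2 proposes): rejecting gives partner 1 an expected 0.5 × 180 = 90; partner 2 offers that and keeps 270.
Round 2 (partner 1 proposes): rejecting gives partner 2 an expected 0.5 × 270 = 135; partner 1 offers that and keeps 225.
Round 1 (partner 2 proposes): rejecting gives partner 1 an expected 0.5 × 225 = 112.5. Partner 2 offers 112.5 and keeps 360 − 112.5 = 247.5.

112.5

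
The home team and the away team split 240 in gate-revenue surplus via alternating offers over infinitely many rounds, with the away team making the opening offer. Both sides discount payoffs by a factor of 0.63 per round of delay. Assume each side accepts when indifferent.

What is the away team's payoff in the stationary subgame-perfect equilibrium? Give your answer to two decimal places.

When the away team proposes, the home team accepts any offer worth at least 0.63 times what the home team would get by proposing next round; and vice versa.
This gives x = 240 − 0.63y and y = 240 − 0.63x, where x and y are each side's share when it proposes.
Hence (1 − 0.63·0.63)x = 240(1 − 0.63), i.e. 0.6031·x = 88.8.
x ≈ 147.2393; the home team's share is 240 − x ≈ 92.7607.

147.24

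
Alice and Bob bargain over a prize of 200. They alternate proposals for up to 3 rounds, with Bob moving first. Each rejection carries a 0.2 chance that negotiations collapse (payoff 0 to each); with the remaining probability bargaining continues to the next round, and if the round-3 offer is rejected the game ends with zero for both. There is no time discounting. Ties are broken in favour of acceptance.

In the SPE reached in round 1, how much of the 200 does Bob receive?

168

By backward induction:
Round 3 (Bob proposes): rejection yields 0 for Alice; Bob offers 0 and keeps 200.
Round 2 (Alice proposes): rejecting gives Bob an expected 0.8 × 200 = 160, so Alice offers 160, keeping 40.
Round 1 (Bob proposes): rejecting gives Alice an expected 0.8 × 40 = 32. Bob offers 32 and keeps 200 − 32 = 168.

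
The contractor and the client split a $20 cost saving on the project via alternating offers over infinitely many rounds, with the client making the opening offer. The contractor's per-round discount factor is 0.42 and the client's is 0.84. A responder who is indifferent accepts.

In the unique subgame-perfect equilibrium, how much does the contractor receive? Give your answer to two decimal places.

When the client proposes, the contractor accepts any offer worth at least 0.42 times what the contractor would get by proposing next round; and vice versa.
This gives x = 20 − 0.42y and y = 20 − 0.84x, where x and y are each side's share when it proposes.
Hence (1 − 0.42·0.84)x = 20(1 − 0.42), i.e. 0.6472·x = 11.6.
x ≈ 17.9234; the contractor's share is 20 − x ≈ 2.0766.

2.08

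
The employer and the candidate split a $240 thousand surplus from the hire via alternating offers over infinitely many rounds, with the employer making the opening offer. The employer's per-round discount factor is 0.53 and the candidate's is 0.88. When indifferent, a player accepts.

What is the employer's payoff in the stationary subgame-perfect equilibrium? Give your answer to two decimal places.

Let x be the employer's share when the employer proposes and y be the candidate's share when the candidate proposes.
The candidate accepts iff offered ≥ 0.88·y, so x = 240 − 0.88y. Symmetrically y = 240 − 0.53x.
Substituting: x = 240 − 0.88(240 − 0.53x), giving x(1 − 0.53·0.88) = 240(1 − 0.88).
So x = 240 × 0.12 / 0.5336 ≈ 53.9730, and the candidate receives 240 − x ≈ 186.0270.

53.97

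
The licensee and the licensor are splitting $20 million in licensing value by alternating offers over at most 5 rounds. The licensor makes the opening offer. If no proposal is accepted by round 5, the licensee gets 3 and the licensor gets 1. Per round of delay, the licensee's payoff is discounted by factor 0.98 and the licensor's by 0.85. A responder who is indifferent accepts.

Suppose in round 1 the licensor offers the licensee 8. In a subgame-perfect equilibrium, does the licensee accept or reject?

Accept

Round 5 (the licensor proposes): the licensee gets 3 if talks fail, so the licensor offers 3 and keeps 17.
Round 4 (the licensee proposes): the licensor can get 17 next round, worth 0.85 × 17 = 14.45 now. The licensee offers 14.45 and keeps 20 − 14.45 = 5.55.
Round 3 (the licensor proposes): the licensee can get 5.55 next round, worth 0.98 × 5.55 = 5.439 now, so the licensor offers 5.439, keeping 14.561.
Round 2 (the licensee proposes): the licensor can get 14.561 next round, worth 0.85 × 14.561 = 12.37685 now. The licensee offers 12.37685 and keeps 20 − 12.37685 = 7.62315.
So by rejecting in round 1, the licensee gets 7.62315 next round, worth 0.98 × 7.62315 = 7.470687 now.
Offer 8 ≥ 7.470687, so the licensee accepts.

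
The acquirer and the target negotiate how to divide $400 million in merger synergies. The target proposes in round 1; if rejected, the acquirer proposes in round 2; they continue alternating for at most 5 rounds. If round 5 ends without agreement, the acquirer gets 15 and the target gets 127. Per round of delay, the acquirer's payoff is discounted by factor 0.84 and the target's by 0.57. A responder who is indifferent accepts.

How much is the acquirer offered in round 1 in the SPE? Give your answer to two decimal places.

By backward induction:
Round 5 (the target proposes): the acquirer gets 15 if talks fail, so the target offers 15 and keeps 385.
Round 4 (the acquirer proposes): the target can get 385 next round, worth 0.57 × 385 = 219.45 now, so the acquirer offers 219.45, keeping 180.55.
Round 3 (the target proposes): the acquirer can get 180.55 next round, worth 0.84 × 180.55 = 151.662 now, so the target offers 151.662, keeping 248.338.
Round 2 (the acquirer proposes): the target can get 248.338 next round, worth 0.57 × 248.338 = 141.55266 now; the acquirer offers that and keeps 258.44734.
Round 1 (the target proposes): the acquirer can get 258.44734 next round, worth 0.84 × 258.44734 = 217.0957656 now; the target offers that and keeps 182.9042344.

217.10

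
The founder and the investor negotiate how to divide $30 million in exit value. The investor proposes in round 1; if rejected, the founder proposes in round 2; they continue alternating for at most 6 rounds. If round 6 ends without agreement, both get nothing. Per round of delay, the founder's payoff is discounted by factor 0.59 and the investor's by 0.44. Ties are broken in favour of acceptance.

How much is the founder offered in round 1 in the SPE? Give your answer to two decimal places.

By backward induction:
Round 6 (the founder proposes): the investor will accept anything ≥ 0, so the founder offers 0 and keeps 30.
Round 5 (the investor proposes): the founder can get 30 next round, worth 0.59 × 30 = 17.7 now, so the investor offers 17.7, keeping 12.3.
Round 4 (the founder proposes): the investor can get 12.3 next round, worth 0.44 × 12.3 = 5.412 now. The founder offers 5.412 and keeps 30 − 5.412 = 24.588.
Round 3 (the investor proposes): the founder can get 24.588 next round, worth 0.59 × 24.588 = 14.50692 now, so the investor offers 14.50692, keeping 15.49308.
Round 2 (the founder proposes): the investor can get 15.49308 next round, worth 0.44 × 15.49308 = 6.8169552 now. The founder offers 6.8169552 and keeps 30 − 6.8169552 = 23.1830448.
Round 1 (the investor proposes): the founder can get 23.1830448 next round, worth 0.59 × 23.1830448 = 13.677996432 now; the investor offers that and keeps 16.322003568.

13.68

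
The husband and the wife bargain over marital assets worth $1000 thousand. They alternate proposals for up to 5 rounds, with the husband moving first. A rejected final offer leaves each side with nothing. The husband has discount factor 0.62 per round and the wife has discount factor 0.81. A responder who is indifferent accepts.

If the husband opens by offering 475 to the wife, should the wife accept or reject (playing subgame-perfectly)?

Work out the wife's continuation value if the offer is rejected.
Round 5 (the husband proposes): the wife will accept anything ≥ 0, so the husband offers 0 and keeps 1000.
Round 4 (the wife proposes): the husband can get 1000 next round, worth 0.62 × 1000 = 620 now, so the wife offers 620, keeping 380.
Round 3 (the husband proposes): the wife can get 380 next round, worth 0.81 × 380 = 307.8 now. The husband offers 307.8 and keeps 1000 − 307.8 = 692.2.
Round 2 (the wife proposes): the husband can get 692.2 next round, worth 0.62 × 692.2 = 429.164 now; the wife offers that and keeps 570.836.
So by rejecting in round 1, the wife gets 570.836 next round, worth 0.81 × 570.836 = 462.37716 now.
Offer 475 ≥ 462.37716, so the wife accepts.

Accept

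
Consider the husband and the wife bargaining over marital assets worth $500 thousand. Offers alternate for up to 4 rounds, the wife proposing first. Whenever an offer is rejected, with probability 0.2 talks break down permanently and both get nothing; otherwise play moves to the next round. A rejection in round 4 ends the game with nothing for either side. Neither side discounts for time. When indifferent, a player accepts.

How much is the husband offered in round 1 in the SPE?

Round 4 (the husband proposes): rejection yields 0 for the wife; the husband offers 0 and keeps 500.
Round 3 (the wife proposes): rejecting gives the husband an expected 0.8 × 500 = 400; the wife offers that and keeps 100.
Round 2 (the husband proposes): rejecting gives the wife an expected 0.8 × 100 = 80, so the husband offers 80, keeping 420.
Round 1 (the wife proposes): rejecting gives the husband an expected 0.8 × 420 = 336, so the wife offers 336, keeping 164.

336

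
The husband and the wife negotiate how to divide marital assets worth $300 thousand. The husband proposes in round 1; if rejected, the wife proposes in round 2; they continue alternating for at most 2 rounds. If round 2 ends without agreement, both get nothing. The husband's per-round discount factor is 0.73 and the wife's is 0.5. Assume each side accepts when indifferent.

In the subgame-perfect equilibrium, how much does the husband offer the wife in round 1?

150

Round 2 (the wife proposes): the husband will accept anything ≥ 0, so the wife offers 0 and keeps 300.
Round 1 (the husband proposes): the wife can get 300 next round, worth 0.5 × 300 = 150 now, so the husband offers 150, keeping 150.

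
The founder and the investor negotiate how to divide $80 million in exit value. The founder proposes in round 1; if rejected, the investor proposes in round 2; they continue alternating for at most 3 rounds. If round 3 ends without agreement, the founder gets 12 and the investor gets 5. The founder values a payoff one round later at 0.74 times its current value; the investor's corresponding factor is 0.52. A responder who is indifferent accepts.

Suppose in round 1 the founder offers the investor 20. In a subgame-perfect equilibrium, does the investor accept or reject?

Accept

Round 3 (the founder proposes): the investor gets 5 if talks fail, so the founder offers 5 and keeps 75.
Round 2 (the investor proposes): the founder can get 75 next round, worth 0.74 × 75 = 55.5 now, so the investor offers 55.5, keeping 24.5.
So by rejecting in round 1, the investor gets 24.5 next round, worth 0.52 × 24.5 = 12.74 now.
Offer 20 ≥ 12.74, so the investor accepts.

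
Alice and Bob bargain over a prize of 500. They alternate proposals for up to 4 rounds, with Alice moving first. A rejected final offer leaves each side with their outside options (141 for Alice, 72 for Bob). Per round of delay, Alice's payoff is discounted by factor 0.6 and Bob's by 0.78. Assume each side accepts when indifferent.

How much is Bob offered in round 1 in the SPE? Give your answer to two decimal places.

Round 4 (Bob proposes): Alice gets 141 if talks fail, so Bob offers 141 and keeps 359.
Round 3 (Alice proposes): Bob can get 359 next round, worth 0.78 × 359 = 280.02 now; Alice offers that and keeps 219.98.
Round 2 (Bob proposes): Alice can get 219.98 next round, worth 0.6 × 219.98 = 131.988 now. Bob offers 131.988 and keeps 500 − 131.988 = 368.012.
Round 1 (Alice proposes): Bob can get 368.012 next round, worth 0.78 × 368.012 = 287.04936 now; Alice offers that and keeps 212.95064.

287.05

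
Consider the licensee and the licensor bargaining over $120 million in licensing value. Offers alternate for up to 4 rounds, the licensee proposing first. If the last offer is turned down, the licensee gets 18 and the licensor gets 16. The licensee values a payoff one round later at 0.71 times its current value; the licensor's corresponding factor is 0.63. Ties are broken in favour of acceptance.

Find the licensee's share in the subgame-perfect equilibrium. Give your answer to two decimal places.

69.33

Solve by backward induction from round 4.
Round 4 (the licensor proposes): the licensee gets 18 if talks fail, so the licensor offers 18 and keeps 102.
Round 3 (the licensee proposes): the licensor can get 102 next round, worth 0.63 × 102 = 64.26 now. The licensee offers 64.26 and keeps 120 − 64.26 = 55.74.
Round 2 (the licensor proposes): the licensee can get 55.74 next round, worth 0.71 × 55.74 = 39.5754 now. The licensor offers 39.5754 and keeps 120 − 39.5754 = 80.4246.
Round 1 (the licensee proposes): the licensor can get 80.4246 next round, worth 0.63 × 80.4246 = 50.667498 now; the licensee offers that and keeps 69.332502.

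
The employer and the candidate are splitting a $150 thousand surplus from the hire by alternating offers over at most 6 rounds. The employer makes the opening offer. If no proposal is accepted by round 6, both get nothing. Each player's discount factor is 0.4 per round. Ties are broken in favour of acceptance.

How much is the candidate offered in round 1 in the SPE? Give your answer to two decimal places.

By backward induction:
Round 6 (the candidate proposes): the employer will accept anything ≥ 0, so the candidate offers 0 and keeps 150.
Round 5 (the employer proposes): the candidate can get 150 next round, worth 0.4 × 150 = 60 now, so the employer offers 60, keeping 90.
Round 4 (the candidate proposes): the employer can get 90 next round, worth 0.4 × 90 = 36 now; the candidate offers that and keeps 114.
Round 3 (the employer proposes): the candidate can get 114 next round, worth 0.4 × 114 = 45.6 now, so the employer offers 45.6, keeping 104.4.
Round 2 (the candidate proposes): the employer can get 104.4 next round, worth 0.4 × 104.4 = 41.76 now; the candidate offers that and keeps 108.24.
Round 1 (the employer proposes): the candidate can get 108.24 next round, worth 0.4 × 108.24 = 43.296 now. The employer offers 43.296 and keeps 150 − 43.296 = 106.704.

43.30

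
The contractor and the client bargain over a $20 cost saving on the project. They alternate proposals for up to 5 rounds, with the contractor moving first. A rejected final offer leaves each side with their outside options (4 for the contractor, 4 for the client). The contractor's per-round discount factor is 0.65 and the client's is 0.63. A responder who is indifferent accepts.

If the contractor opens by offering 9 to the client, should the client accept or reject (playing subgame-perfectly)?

Work out the client's continuation value if the offer is rejected.
Round 5 (the contractor proposes): the client gets 4 if talks fail, so the contractor offers 4 and keeps 16.
Round 4 (the client proposes): the contractor can get 16 next round, worth 0.65 × 16 = 10.4 now; the client offers that and keeps 9.6.
Round 3 (the contractor proposes): the client can get 9.6 next round, worth 0.63 × 9.6 = 6.048 now; the contractor offers that and keeps 13.952.
Round 2 (the client proposes): the contractor can get 13.952 next round, worth 0.65 × 13.952 = 9.0688 now. The client offers 9.0688 and keeps 20 − 9.0688 = 10.9312.
So by rejecting in round 1, the client gets 10.9312 next round, worth 0.63 × 10.9312 = 6.886656 now.
Offer 9 ≥ 6.886656, so the client accepts.

Accept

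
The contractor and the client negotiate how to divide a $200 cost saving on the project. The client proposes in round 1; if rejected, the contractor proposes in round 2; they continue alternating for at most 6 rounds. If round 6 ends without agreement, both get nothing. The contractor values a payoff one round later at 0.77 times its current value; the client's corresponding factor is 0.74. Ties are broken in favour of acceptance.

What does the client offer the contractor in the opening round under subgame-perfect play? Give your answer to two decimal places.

112.85

Round 6 (the contractor proposes): the client will accept anything ≥ 0, so the contractor offers 0 and keeps 200.
Round 5 (the client proposes): the contractor can get 200 next round, worth 0.77 × 200 = 154 now; the client offers that and keeps 46.
Round 4 (the contractor proposes): the client can get 46 next round, worth 0.74 × 46 = 34.04 now, so the contractor offers 34.04, keeping 165.96.
Round 3 (the client proposes): the contractor can get 165.96 next round, worth 0.77 × 165.96 = 127.7892 now; the client offers that and keeps 72.2108.
Round 2 (the contractor proposes): the client can get 72.2108 next round, worth 0.74 × 72.2108 = 53.435992 now; the contractor offers that and keeps 146.564008.
Round 1 (the client proposes): the contractor can get 146.564008 next round, worth 0.77 × 146.564008 = 112.85428616 now, so the client offers 112.85428616, keeping 87.14571384.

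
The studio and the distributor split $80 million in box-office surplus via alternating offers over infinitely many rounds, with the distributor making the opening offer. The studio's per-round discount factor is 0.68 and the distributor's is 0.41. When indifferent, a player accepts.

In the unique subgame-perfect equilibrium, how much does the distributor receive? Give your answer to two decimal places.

In a stationary SPE each proposer offers the other exactly their discounted continuation value.
If the distributor keeps x when proposing and the studio keeps y when proposing, then x = 80 − 0.68y and y = 80 − 0.41x.
Solving: x = 80(1 − 0.68) / (1 − 0.41·0.68) = 25.6 / 0.7212 ≈ 35.4964.
The studio gets 80 − 35.4964 ≈ 44.5036.

35.50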